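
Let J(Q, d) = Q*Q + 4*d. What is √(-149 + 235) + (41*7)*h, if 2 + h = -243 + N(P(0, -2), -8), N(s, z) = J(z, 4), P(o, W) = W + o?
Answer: -47355 + √86 ≈ -47346.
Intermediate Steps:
J(Q, d) = Q² + 4*d
N(s, z) = 16 + z² (N(s, z) = z² + 4*4 = z² + 16 = 16 + z²)
h = -165 (h = -2 + (-243 + (16 + (-8)²)) = -2 + (-243 + (16 + 64)) = -2 + (-243 + 80) = -2 - 163 = -165)
√(-149 + 235) + (41*7)*h = √(-149 + 235) + (41*7)*(-165) = √86 + 287*(-165) = √86 - 47355 = -47355 + √86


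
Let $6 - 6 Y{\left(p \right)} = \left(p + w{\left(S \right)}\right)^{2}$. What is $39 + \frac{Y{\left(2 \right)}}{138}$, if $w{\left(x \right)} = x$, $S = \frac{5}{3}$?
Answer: $\frac{290561}{7452} \approx 38.991$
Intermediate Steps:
$S = \frac{5}{3}$ ($S = 5 \cdot \frac{1}{3} = \frac{5}{3} \approx 1.6667$)
$Y{\left(p \right)} = 1 - \frac{\left(\frac{5}{3} + p\right)^{2}}{6}$ ($Y{\left(p \right)} = 1 - \frac{\left(p + \frac{5}{3}\right)^{2}}{6} = 1 - \frac{\left(\frac{5}{3} + p\right)^{2}}{6}$)
$39 + \frac{Y{\left(2 \right)}}{138} = 39 + \frac{1 - \frac{\left(5 + 3 \cdot 2\right)^{2}}{54}}{138} = 39 + \left(1 - \frac{\left(5 + 6\right)^{2}}{54}\right) \frac{1}{138} = 39 + \left(1 - \frac{11^{2}}{54}\right) \frac{1}{138} = 39 + \left(1 - \frac{121}{54}\right) \frac{1}{138} = 39 - \frac{67}{7452} = \frac{290561}{7452}$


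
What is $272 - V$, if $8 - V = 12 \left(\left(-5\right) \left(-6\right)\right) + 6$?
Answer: $630$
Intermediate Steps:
$V = -358$ ($V = 8 - \left(12 \left(\left(-5\right) \left(-6\right)\right) + 6\right) = 8 - \left(12 \cdot 30 + 6\right) = 8 - \left(360 + 6\right) = 8 - 366 = -358$)
$272 - V = 272 - -358 = 272 + 358 = 630$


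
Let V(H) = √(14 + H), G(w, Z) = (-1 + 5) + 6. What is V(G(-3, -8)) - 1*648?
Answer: -648 + 2*√6 ≈ -643.10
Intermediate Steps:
G(w, Z) = 10 (G(w, Z) = 4 + 6 = 10)
V(G(-3, -8)) - 1*648 = √(14 + 10) - 1*648 = √24 - 648 = 2*√6 - 648 = -648 + 2*√6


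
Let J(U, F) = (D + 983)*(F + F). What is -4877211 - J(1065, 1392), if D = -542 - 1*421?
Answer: -4932891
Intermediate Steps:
D = -963 (D = -542 - 421 = -963)
J(U, F) = 40*F (J(U, F) = (-963 + 983)*(F + F) = 20*(2*F) = 40*F)
-4877211 - J(1065, 1392) = -4877211 - 40*1392 = -4877211 - 1*55680 = -4877211 - 55680 = -4932891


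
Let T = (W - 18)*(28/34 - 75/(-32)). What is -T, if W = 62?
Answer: -18953/136 ≈ -139.36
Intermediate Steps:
T = 18953/136 (T = (62 - 18)*(28/34 - 75/(-32)) = 44*(28*(1/34) - 75*(-1/32)) = 44*(14/17 + 75/32) = 44*(1723/544) = 18953/136 ≈ 139.36)
-T = -1*18953/136 = -18953/136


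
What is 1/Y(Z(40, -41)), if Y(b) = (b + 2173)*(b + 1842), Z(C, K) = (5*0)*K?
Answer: 1/4002666 ≈ 2.4983e-7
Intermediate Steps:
Z(C, K) = 0 (Z(C, K) = 0*K = 0)
Y(b) = (1842 + b)*(2173 + b) (Y(b) = (2173 + b)*(1842 + b) = (1842 + b)*(2173 + b))
1/Y(Z(40, -41)) = 1/(4002666 + 0**2 + 4015*0) = 1/(4002666 + 0 + 0) = 1/4002666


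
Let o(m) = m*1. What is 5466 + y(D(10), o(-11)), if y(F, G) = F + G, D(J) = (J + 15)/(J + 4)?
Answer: 76395/14 ≈ 5456.8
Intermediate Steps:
o(m) = m
D(J) = (15 + J)/(4 + J)
5466 + y(D(10), o(-11)) = 5466 + ((15 + 10)/(4 + 10) - 11) = 5466 + (25/14 - 11) = 5466 - 129/14 = 76395/14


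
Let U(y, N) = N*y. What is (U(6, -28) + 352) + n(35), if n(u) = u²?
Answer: 1409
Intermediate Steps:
(U(6, -28) + 352) + n(35) = (-28*6 + 352) + 35² = (-168 + 352) + 1225 = 184 + 1225 = 1409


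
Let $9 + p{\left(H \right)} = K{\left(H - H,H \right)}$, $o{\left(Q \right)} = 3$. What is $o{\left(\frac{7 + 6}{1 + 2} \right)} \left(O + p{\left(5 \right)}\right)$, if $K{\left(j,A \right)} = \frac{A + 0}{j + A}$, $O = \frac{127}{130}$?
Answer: $- \frac{2739}{130} \approx -21.069$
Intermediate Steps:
$O = \frac{127}{130}$ ($O = 127 \cdot \frac{1}{130} = \frac{127}{130} \approx 0.97692$)
$K{\left(j,A \right)} = \frac{A}{A + j}$
$p{\left(H \right)} = -8$ ($p{\left(H \right)} = -9 + \frac{H}{H + \left(H - H\right)} = -9 + \frac{H}{H + 0} = -9 + \frac{H}{H} = -9 + 1 = -8$)
$o{\left(\frac{7 + 6}{1 + 2} \right)} \left(O + p{\left(5 \right)}\right) = 3 \left(\frac{127}{130} - 8\right) = 3 \left(- \frac{913}{130}\right) = - \frac{2739}{130}$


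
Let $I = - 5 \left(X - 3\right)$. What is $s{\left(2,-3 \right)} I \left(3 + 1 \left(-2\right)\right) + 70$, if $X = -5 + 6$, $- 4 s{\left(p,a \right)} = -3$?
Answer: $\frac{155}{2} \approx 77.5$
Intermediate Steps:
$s{\left(p,a \right)} = \frac{3}{4}$ ($s{\left(p,a \right)} = \left(- \frac{1}{4}\right) \left(-3\right) = \frac{3}{4}$)
$X = 1$
$I = 10$ ($I = - 5 \left(1 - 3\right) = \left(-5\right) \left(-2\right) = 10$)
$s{\left(2,-3 \right)} I \left(3 + 1 \left(-2\right)\right) + 70 = \frac{3}{4} \cdot 10 \left(3 + 1 \left(-2\right)\right) + 70 = \frac{15 \left(3 - 2\right)}{2} + 70 = \frac{15}{2} \cdot 1 + 70 = \frac{15}{2} + 70 = \frac{155}{2}$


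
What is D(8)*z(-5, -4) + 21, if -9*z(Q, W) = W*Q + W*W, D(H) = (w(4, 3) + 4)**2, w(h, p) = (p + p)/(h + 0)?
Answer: -100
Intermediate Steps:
w(h, p) = 2*p/h (w(h, p) = (2*p)/h = 2*p/h)
D(H) = 121/4 (D(H) = (2*3/4 + 4)**2 = (2*3*(1/4) + 4)**2 = (3/2 + 4)**2 = (11/2)**2 = 121/4)
z(Q, W) = -W**2/9 - Q*W/9 (z(Q, W) = -(W*Q + W*W)/9 = -(Q*W + W**2)/9 = -(W**2 + Q*W)/9 = -W**2/9 - Q*W/9)
D(8)*z(-5, -4) + 21 = 121*(-1/9*(-4)*(-5 - 4))/4 + 21 = 121*(-1/9*(-4)*(-9))/4 + 21 = (121/4)*(-4) + 21 = -121 + 21 = -100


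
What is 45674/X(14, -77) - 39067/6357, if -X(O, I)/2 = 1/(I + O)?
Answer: 9145973900/6357 ≈ 1.4387e+6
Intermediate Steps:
X(O, I) = -2/(I + O)
45674/X(14, -77) - 39067/6357 = 45674/((-2/(-77 + 14))) - 39067/6357 = 45674/((-2/(-63))) - 39067*1/6357 = 45674/((-2*(-1/63))) - 39067/6357 = 45674/(2/63) - 39067/6357 = 45674*(63/2) - 39067/6357 = 1438731 - 39067/6357 = 9145973900/6357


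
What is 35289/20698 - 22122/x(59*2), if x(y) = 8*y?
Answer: -106142085/4884728 ≈ -21.729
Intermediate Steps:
35289/20698 - 22122/x(59*2) = 35289/20698 - 22122/(8*(59*2)) = 35289*(1/20698) - 22122/(8*118) = 35289/20698 - 22122/944 = 35289/20698 - 22122*1/944 = 35289/20698 - 11061/472 = -106142085/4884728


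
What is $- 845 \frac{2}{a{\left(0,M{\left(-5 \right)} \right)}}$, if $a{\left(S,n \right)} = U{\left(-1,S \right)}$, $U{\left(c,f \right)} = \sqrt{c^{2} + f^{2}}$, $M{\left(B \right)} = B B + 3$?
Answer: $-1690$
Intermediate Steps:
$M{\left(B \right)} = 3 + B^{2}$ ($M{\left(B \right)} = B^{2} + 3 = 3 + B^{2}$)
$a{\left(S,n \right)} = \sqrt{1 + S^{2}}$ ($a{\left(S,n \right)} = \sqrt{\left(-1\right)^{2} + S^{2}} = \sqrt{1 + S^{2}}$)
$- 845 \frac{2}{a{\left(0,M{\left(-5 \right)} \right)}} = - 845 \frac{2}{\sqrt{1 + 0^{2}}} = - 845 \frac{2}{\sqrt{1 + 0}} = - 845 \frac{2}{\sqrt{1}} = - 845 \cdot \frac{2}{1} = - 845 \cdot 2 \cdot 1 = \left(-845\right) 2 = -1690$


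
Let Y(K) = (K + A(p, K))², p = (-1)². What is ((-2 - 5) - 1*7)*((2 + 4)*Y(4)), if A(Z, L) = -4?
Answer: 0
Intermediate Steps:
p = 1
Y(K) = (-4 + K)² (Y(K) = (K - 4)² = (-4 + K)²)
((-2 - 5) - 1*7)*((2 + 4)*Y(4)) = ((-2 - 5) - 1*7)*((2 + 4)*(-4 + 4)²) = (-7 - 7)*(6*0²) = -84*0 = -14*0 = 0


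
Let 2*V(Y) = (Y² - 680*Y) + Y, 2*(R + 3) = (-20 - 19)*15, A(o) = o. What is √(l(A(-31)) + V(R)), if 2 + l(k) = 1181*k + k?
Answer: √1717414/4 ≈ 327.63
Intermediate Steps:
R = -591/2 (R = -3 + ((-20 - 19)*15)/2 = -3 + (-39*15)/2 = -3 + (½)*(-585) = -3 - 585/2 = -591/2 ≈ -295.50)
l(k) = -2 + 1182*k (l(k) = -2 + (1181*k + k) = -2 + 1182*k)
V(Y) = Y²/2 - 679*Y/2 (V(Y) = ((Y² - 680*Y) + Y)/2 = (Y² - 679*Y)/2 = Y²/2 - 679*Y/2)
√(l(A(-31)) + V(R)) = √((-2 + 1182*(-31)) + (½)*(-591/2)*(-679 - 591/2)) = √((-2 - 36642) + (½)*(-591/2)*(-1949/2)) = √(-36644 + 1151859/8) = √(858707/8) = √1717414/4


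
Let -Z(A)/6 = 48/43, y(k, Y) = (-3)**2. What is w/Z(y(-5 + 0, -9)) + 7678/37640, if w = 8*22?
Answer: -4416379/169380 ≈ -26.074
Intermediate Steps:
y(k, Y) = 9
Z(A) = -288/43
w = 176
w/Z(y(-5 + 0, -9)) + 7678/37640 = 176/(-288/43) + 7678/37640 = 176*(-43/288) + 7678*(1/37640) = -473/18 + 3839/18820 = -4416379/169380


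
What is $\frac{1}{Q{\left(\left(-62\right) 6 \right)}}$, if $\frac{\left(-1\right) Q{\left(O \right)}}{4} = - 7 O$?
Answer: $- \frac{1}{10416} \approx -9.6006 \cdot 10^{-5}$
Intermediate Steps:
$Q{\left(O \right)} = 28 O$ ($Q{\left(O \right)} = - 4 \left(- 7 O\right) = 28 O$)
$\frac{1}{Q{\left(\left(-62\right) 6 \right)}} = \frac{1}{28 \left(\left(-62\right) 6\right)} = \frac{1}{28 \left(-372\right)} = \frac{1}{-10416} = - \frac{1}{10416}$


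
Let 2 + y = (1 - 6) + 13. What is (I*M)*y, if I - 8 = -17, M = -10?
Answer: 540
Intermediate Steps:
I = -9 (I = 8 - 17 = -9)
y = 6 (y = -2 + ((1 - 6) + 13) = -2 + (-5 + 13) = -2 + 8 = 6)
(I*M)*y = -9*(-10)*6 = 90*6 = 540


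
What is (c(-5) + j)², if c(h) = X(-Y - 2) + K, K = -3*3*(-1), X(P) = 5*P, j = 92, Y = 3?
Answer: 5776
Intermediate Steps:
K = 9 (K = -9*(-1) = 9)
c(h) = -16 (c(h) = 5*(-1*3 - 2) + 9 = 5*(-3 - 2) + 9 = 5*(-5) + 9 = -25 + 9 = -16)
(c(-5) + j)² = (-16 + 92)² = 76² = 5776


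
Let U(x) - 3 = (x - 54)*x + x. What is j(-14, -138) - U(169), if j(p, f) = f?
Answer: -19745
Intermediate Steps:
U(x) = 3 + x + x*(-54 + x) (U(x) = 3 + ((x - 54)*x + x) = 3 + ((-54 + x)*x + x) = 3 + (x*(-54 + x) + x) = 3 + (x + x*(-54 + x)) = 3 + x + x*(-54 + x))
j(-14, -138) - U(169) = -138 - (3 + 169**2 - 53*169) = -138 - (3 + 28561 - 8957) = -138 - 1*19607 = -138 - 19607 = -19745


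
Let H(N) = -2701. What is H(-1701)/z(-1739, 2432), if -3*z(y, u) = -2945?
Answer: -8103/2945 ≈ -2.7514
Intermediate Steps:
z(y, u) = 2945/3 (z(y, u) = -⅓*(-2945) = 2945/3)
H(-1701)/z(-1739, 2432) = -2701/2945/3 = -2701*3/2945 = -8103/2945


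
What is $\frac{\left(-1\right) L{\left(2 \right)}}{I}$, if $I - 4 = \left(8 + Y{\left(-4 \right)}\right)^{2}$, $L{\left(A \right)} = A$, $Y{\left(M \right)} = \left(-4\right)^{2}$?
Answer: $- \frac{1}{290} \approx -0.0034483$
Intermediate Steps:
$Y{\left(M \right)} = 16$
$I = 580$ ($I = 4 + \left(8 + 16\right)^{2} = 4 + 24^{2} = 4 + 576 = 580$)
$\frac{\left(-1\right) L{\left(2 \right)}}{I} = \frac{\left(-1\right) 2}{580} = \left(-2\right) \frac{1}{580} = - \frac{1}{290}$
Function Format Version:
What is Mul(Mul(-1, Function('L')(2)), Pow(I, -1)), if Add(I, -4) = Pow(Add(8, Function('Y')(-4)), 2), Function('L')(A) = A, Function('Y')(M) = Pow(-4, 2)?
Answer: Rational(-1, 290) ≈ -0.0034483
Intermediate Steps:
Function('Y')(M) = 16
I = 580 (I = Add(4, Pow(Add(8, 16), 2)) = Add(4, Pow(24, 2)) = Add(4, 576) = 580)
Mul(Mul(-1, Function('L')(2)), Pow(I, -1)) = Mul(Mul(-1, 2), Pow(580, -1)) = Mul(-2, Rational(1, 580)) = Rational(-1, 290)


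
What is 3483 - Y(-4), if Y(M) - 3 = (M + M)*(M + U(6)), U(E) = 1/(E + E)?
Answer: 10346/3 ≈ 3448.7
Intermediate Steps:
U(E) = 1/(2*E)
Y(M) = 3 + 2*M*(1/12 + M) (Y(M) = 3 + (M + M)*(M + (1/2)/6) = 3 + (2*M)*(M + (1/2)*(1/6)) = 3 + (2*M)*(M + 1/12) = 3 + (2*M)*(1/12 + M) = 3 + 2*M*(1/12 + M))
3483 - Y(-4) = 3483 - (3 + 2*(-4)**2 + (1/6)*(-4)) = 3483 - (3 + 2*16 - 2/3) = 3483 - (3 + 32 - 2/3) = 3483 - 1*103/3 = 3483 - 103/3 = 10346/3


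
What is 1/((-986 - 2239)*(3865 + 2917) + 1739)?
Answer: -1/21870211 ≈ -4.5724e-8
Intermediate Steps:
1/((-986 - 2239)*(3865 + 2917) + 1739) = 1/(-3225*6782 + 1739) = 1/(-21871950 + 1739) = 1/(-21870211) = -1/21870211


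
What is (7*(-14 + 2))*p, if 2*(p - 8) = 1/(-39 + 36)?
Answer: -658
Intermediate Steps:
p = 47/6 (p = 8 + 1/(2*(-39 + 36)) = 8 + (½)/(-3) = 8 + (½)*(-⅓) = 8 - ⅙ = 47/6 ≈ 7.8333)
(7*(-14 + 2))*p = (7*(-14 + 2))*(47/6) = (7*(-12))*(47/6) = -84*47/6 = -658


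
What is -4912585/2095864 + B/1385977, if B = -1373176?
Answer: -9686719964609/2904819299128 ≈ -3.3347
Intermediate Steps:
-4912585/2095864 + B/1385977 = -4912585/2095864 - 1373176/1385977 = -9686719964609/2904819299128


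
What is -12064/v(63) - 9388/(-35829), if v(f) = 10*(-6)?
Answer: 36067028/179145 ≈ 201.33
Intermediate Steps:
v(f) = -60
-12064/v(63) - 9388/(-35829) = -12064/(-60) - 9388/(-35829) = -12064*(-1/60) - 9388*(-1/35829) = 3016/15 + 9388/35829 = 36067028/179145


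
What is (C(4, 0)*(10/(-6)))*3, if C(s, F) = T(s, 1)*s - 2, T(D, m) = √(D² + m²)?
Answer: 10 - 20*√17 ≈ -72.462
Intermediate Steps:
C(s, F) = -2 + s*√(1 + s²) (C(s, F) = √(s² + 1²)*s - 2 = √(s² + 1)*s - 2 = √(1 + s²)*s - 2 = s*√(1 + s²) - 2 = -2 + s*√(1 + s²))
(C(4, 0)*(10/(-6)))*3 = ((-2 + 4*√(1 + 4²))*(10/(-6)))*3 = ((-2 + 4*√(1 + 16))*(10*(-⅙)))*3 = ((-2 + 4*√17)*(-5/3))*3 = (10/3 - 20*√17/3)*3 = 10 - 20*√17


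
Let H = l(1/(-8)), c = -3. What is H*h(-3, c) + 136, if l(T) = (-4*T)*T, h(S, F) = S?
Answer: 2179/16 ≈ 136.19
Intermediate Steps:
l(T) = -4*T²
H = -1/16 (H = -4*(1/(-8))² = -4*(-⅛)² = -4*1/64 = -1/16 ≈ -0.062500)
H*h(-3, c) + 136 = -1/16*(-3) + 136 = 3/16 + 136 = 2179/16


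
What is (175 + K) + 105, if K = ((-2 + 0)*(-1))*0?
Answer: 280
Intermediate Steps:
K = 0 (K = -2*(-1)*0 = 2*0 = 0)
(175 + K) + 105 = (175 + 0) + 105 = 175 + 105 = 280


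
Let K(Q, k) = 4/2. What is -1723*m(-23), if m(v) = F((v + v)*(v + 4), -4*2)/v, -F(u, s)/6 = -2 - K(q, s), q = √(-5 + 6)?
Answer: 41352/23 ≈ 1797.9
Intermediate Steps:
q = 1 (q = √1 = 1)
K(Q, k) = 2 (K(Q, k) = 4*(½) = 2)
F(u, s) = 24 (F(u, s) = -6*(-2 - 1*2) = -6*(-2 - 2) = -6*(-4) = 24)
m(v) = 24/v
-1723*m(-23) = -41352/(-23) = -41352*(-1)/23 = -1723*(-24/23) = 41352/23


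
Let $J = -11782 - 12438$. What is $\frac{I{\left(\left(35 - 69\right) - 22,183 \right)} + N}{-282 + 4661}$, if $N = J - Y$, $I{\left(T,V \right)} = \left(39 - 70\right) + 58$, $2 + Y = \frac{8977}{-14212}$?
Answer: $- \frac{343793515}{62234348} \approx -5.5242$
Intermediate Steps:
$J = -24220$ ($J = -11782 - 12438 = -24220$)
$Y = - \frac{37401}{14212}$ ($Y = -2 + \frac{8977}{-14212} = -2 + 8977 \left(- \frac{1}{14212}\right) = -2 - \frac{8977}{14212} = - \frac{37401}{14212} \approx -2.6316$)
$I{\left(T,V \right)} = 27$ ($I{\left(T,V \right)} = -31 + 58 = 27$)
$N = - \frac{344177239}{14212}$ ($N = -24220 - - \frac{37401}{14212} = -24220 + \frac{37401}{14212} = - \frac{344177239}{14212} \approx -24217.0$)
$\frac{I{\left(\left(35 - 69\right) - 22,183 \right)} + N}{-282 + 4661} = \frac{27 - \frac{344177239}{14212}}{-282 + 4661} = - \frac{343793515}{14212 \cdot 4379} = \left(- \frac{343793515}{14212}\right) \frac{1}{4379} = - \frac{343793515}{62234348}$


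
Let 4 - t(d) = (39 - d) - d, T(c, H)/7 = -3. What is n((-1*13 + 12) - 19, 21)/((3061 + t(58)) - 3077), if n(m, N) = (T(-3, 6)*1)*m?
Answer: 84/13 ≈ 6.4615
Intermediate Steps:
T(c, H) = -21 (T(c, H) = 7*(-3) = -21)
t(d) = -35 + 2*d (t(d) = 4 - ((39 - d) - d) = 4 - (39 - 2*d) = 4 + (-39 + 2*d) = -35 + 2*d)
n(m, N) = -21*m (n(m, N) = (-21*1)*m = -21*m)
n((-1*13 + 12) - 19, 21)/((3061 + t(58)) - 3077) = (-21*((-1*13 + 12) - 19))/((3061 + (-35 + 2*58)) - 3077) = (-21*((-13 + 12) - 19))/((3061 + (-35 + 116)) - 3077) = (-21*(-1 - 19))/((3061 + 81) - 3077) = (-21*(-20))/(3142 - 3077) = 420/65 = 420*(1/65) = 84/13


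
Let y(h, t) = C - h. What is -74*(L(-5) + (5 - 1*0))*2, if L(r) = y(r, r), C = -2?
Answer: -1184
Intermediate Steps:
y(h, t) = -2 - h
L(r) = -2 - r
-74*(L(-5) + (5 - 1*0))*2 = -74*((-2 - 1*(-5)) + (5 - 1*0))*2 = -74*((-2 + 5) + (5 + 0))*2 = -74*(3 + 5)*2 = -592*2 = -74*16 = -1184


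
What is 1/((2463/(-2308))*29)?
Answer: -2308/71427 ≈ -0.032313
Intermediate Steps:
1/((2463/(-2308))*29) = 1/((2463*(-1/2308))*29) = 1/(-2463/2308*29) = 1/(-71427/2308) = -2308/71427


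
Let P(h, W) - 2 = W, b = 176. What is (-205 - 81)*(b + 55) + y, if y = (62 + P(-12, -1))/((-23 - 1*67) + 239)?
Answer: -9843771/149 ≈ -66066.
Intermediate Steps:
P(h, W) = 2 + W
y = 63/149 (y = (62 + (2 - 1))/((-23 - 1*67) + 239) = (62 + 1)/((-23 - 67) + 239) = 63/(-90 + 239) = 63/149 ≈ 0.42282)
(-205 - 81)*(b + 55) + y = (-205 - 81)*(176 + 55) + 63/149 = -286*231 + 63/149 = -66066 + 63/149 = -9843771/149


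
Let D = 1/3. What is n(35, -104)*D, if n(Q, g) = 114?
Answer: 38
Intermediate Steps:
D = ⅓ ≈ 0.33333
n(35, -104)*D = 114*(⅓) = 38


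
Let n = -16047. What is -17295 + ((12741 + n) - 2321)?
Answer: -22922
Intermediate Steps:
-17295 + ((12741 + n) - 2321) = -17295 + ((12741 - 16047) - 2321) = -17295 + (-3306 - 2321) = -17295 - 5627 = -22922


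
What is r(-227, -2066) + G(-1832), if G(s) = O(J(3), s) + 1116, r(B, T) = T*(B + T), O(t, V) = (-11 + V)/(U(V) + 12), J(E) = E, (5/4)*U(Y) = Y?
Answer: 34439092887/7268 ≈ 4.7385e+6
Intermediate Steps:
U(Y) = 4*Y/5
O(t, V) = (-11 + V)/(12 + 4*V/5) (O(t, V) = (-11 + V)/(4*V/5 + 12) = (-11 + V)/(12 + 4*V/5))
G(s) = 1116 + 5*(-11 + s)/(4*(15 + s)) (G(s) = 5*(-11 + s)/(4*(15 + s)) + 1116 = 1116 + 5*(-11 + s)/(4*(15 + s)))
r(-227, -2066) + G(-1832) = -2066*(-227 - 2066) + (66905 + 4469*(-1832))/(4*(15 - 1832)) = -2066*(-2293) + (¼)*(66905 - 8187208)/(-1817) = 4737338 + (¼)*(-1/1817)*(-8120303) = 4737338 + 8120303/7268 = 34439092887/7268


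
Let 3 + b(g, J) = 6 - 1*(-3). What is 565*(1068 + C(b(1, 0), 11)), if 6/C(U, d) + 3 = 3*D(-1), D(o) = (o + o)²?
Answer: 1811390/3 ≈ 6.0380e+5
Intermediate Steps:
D(o) = 4*o² (D(o) = (2*o)² = 4*o²)
b(g, J) = 6 (b(g, J) = -3 + (6 - 1*(-3)) = -3 + (6 + 3) = -3 + 9 = 6)
C(U, d) = ⅔ (C(U, d) = 6/(-3 + 3*(4*(-1)²)) = 6/(-3 + 3*(4*1)) = 6/(-3 + 3*4) = 6/(-3 + 12) = 6/9 = 6*(⅑) = ⅔)
565*(1068 + C(b(1, 0), 11)) = 565*(1068 + ⅔) = 565*(3206/3) = 1811390/3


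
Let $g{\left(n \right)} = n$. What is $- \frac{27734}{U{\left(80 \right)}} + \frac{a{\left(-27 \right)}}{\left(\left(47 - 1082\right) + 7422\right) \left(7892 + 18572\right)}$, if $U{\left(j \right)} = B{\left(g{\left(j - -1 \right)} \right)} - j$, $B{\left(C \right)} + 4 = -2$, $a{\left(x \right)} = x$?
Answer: $\frac{781292516765}{2422699808} \approx 322.49$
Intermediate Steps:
$B{\left(C \right)} = -6$ ($B{\left(C \right)} = -4 - 2 = -6$)
$U{\left(j \right)} = -6 - j$
$- \frac{27734}{U{\left(80 \right)}} + \frac{a{\left(-27 \right)}}{\left(\left(47 - 1082\right) + 7422\right) \left(7892 + 18572\right)} = - \frac{27734}{-6 - 80} - \frac{27}{\left(\left(47 - 1082\right) + 7422\right) \left(7892 + 18572\right)} = - \frac{27734}{-6 - 80} - \frac{27}{\left(\left(47 - 1082\right) + 7422\right) 26464} = - \frac{27734}{-86} - \frac{27}{\left(-1035 + 7422\right) 26464} = \left(-27734\right) \left(- \frac{1}{86}\right) - \frac{27}{6387 \cdot 26464} = \frac{13867}{43} - \frac{27}{169025568} = \frac{13867}{43} - \frac{9}{56341856} = \frac{781292516765}{2422699808}$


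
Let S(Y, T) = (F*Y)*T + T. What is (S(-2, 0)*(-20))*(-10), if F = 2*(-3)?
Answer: 0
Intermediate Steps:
F = -6
S(Y, T) = T - 6*T*Y (S(Y, T) = (-6*Y)*T + T = -6*T*Y + T = T - 6*T*Y)
(S(-2, 0)*(-20))*(-10) = ((0*(1 - 6*(-2)))*(-20))*(-10) = ((0*(1 + 12))*(-20))*(-10) = ((0*13)*(-20))*(-10) = (0*(-20))*(-10) = 0*(-10) = 0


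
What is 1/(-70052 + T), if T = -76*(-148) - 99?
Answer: -1/58903 ≈ -1.6977e-5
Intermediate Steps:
T = 11149 (T = 11248 - 99 = 11149)
1/(-70052 + T) = 1/(-70052 + 11149) = 1/(-58903) = -1/58903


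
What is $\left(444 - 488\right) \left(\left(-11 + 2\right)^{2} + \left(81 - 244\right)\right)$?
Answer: $3608$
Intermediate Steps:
$\left(444 - 488\right) \left(\left(-11 + 2\right)^{2} + \left(81 - 244\right)\right) = - 44 \left(\left(-9\right)^{2} - 163\right) = - 44 \left(81 - 163\right) = \left(-44\right) \left(-82\right) = 3608$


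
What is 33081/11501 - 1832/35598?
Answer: 578273803/204706299 ≈ 2.8249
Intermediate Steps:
33081/11501 - 1832/35598 = 33081*(1/11501) - 1832*1/35598 = 33081/11501 - 916/17799 = 578273803/204706299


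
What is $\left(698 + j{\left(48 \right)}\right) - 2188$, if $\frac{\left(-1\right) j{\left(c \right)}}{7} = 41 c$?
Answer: $-15266$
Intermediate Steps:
$j{\left(c \right)} = - 287 c$ ($j{\left(c \right)} = - 7 \cdot 41 c = - 287 c$)
$\left(698 + j{\left(48 \right)}\right) - 2188 = \left(698 - 13776\right) - 2188 = -13078 - 2188 = -15266$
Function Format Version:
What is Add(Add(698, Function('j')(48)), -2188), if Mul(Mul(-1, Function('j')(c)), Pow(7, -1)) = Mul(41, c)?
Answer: -15266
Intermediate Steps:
Function('j')(c) = Mul(-287, c) (Function('j')(c) = Mul(-7, Mul(41, c)) = Mul(-287, c))
Add(Add(698, Function('j')(48)), -2188) = Add(Add(698, Mul(-287, 48)), -2188) = Add(Add(698, -13776), -2188) = Add(-13078, -2188) = -15266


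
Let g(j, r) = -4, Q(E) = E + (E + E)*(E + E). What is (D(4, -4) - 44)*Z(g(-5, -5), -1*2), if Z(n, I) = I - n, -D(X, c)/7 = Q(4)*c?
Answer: 3720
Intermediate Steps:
Q(E) = E + 4*E² (Q(E) = E + (2*E)*(2*E) = E + 4*E²)
D(X, c) = -476*c (D(X, c) = -7*4*(1 + 4*4)*c = -7*4*(1 + 16)*c = -7*4*17*c = -476*c)
(D(4, -4) - 44)*Z(g(-5, -5), -1*2) = (-476*(-4) - 44)*(-1*2 - 1*(-4)) = (1904 - 44)*(-2 + 4) = 1860*2 = 3720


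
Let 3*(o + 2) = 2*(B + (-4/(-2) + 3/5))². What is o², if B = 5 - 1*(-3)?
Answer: 29899024/5625 ≈ 5315.4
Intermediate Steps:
B = 8 (B = 5 + 3 = 8)
o = 5468/75 (o = -2 + (2*(8 + (-4/(-2) + 3/5))²)/3 = -2 + (2*(8 + (-4*(-½) + 3*(⅕)))²)/3 = -2 + (2*(8 + (2 + ⅗))²)/3 = -2 + (2*(8 + 13/5)²)/3 = -2 + (2*(53/5)²)/3 = -2 + (2*(2809/25))/3 = -2 + (⅓)*(5618/25) = -2 + 5618/75 = 5468/75 ≈ 72.907)
o² = (5468/75)² = 29899024/5625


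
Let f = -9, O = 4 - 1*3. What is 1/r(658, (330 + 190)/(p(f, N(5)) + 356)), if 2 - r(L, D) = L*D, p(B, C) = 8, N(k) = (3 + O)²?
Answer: -1/938 ≈ -0.0010661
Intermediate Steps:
O = 1 (O = 4 - 3 = 1)
N(k) = 16 (N(k) = (3 + 1)² = 4² = 16)
r(L, D) = 2 - D*L (r(L, D) = 2 - L*D = 2 - D*L)
1/r(658, (330 + 190)/(p(f, N(5)) + 356)) = 1/(2 - 1*(330 + 190)/(8 + 356)*658) = 1/(2 - 1*520/364*658) = 1/(2 - 1*520*(1/364)*658) = 1/(2 - 1*10/7*658) = 1/(2 - 940) = 1/(-938) = -1/938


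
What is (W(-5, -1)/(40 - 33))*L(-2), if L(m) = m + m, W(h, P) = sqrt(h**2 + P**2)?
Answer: -4*sqrt(26)/7 ≈ -2.9137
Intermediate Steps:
W(h, P) = sqrt(P**2 + h**2)
L(m) = 2*m
(W(-5, -1)/(40 - 33))*L(-2) = (sqrt((-1)**2 + (-5)**2)/(40 - 33))*(2*(-2)) = (sqrt(1 + 25)/7)*(-4) = (sqrt(26)*(1/7))*(-4) = (sqrt(26)/7)*(-4) = -4*sqrt(26)/7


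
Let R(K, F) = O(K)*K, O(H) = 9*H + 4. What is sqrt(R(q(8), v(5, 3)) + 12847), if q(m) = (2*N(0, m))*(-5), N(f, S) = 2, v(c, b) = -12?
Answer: sqrt(16367) ≈ 127.93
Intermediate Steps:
q(m) = -20 (q(m) = (2*2)*(-5) = 4*(-5) = -20)
O(H) = 4 + 9*H
R(K, F) = K*(4 + 9*K) (R(K, F) = (4 + 9*K)*K = K*(4 + 9*K))
sqrt(R(q(8), v(5, 3)) + 12847) = sqrt(-20*(4 + 9*(-20)) + 12847) = sqrt(-20*(4 - 180) + 12847) = sqrt(-20*(-176) + 12847) = sqrt(3520 + 12847) = sqrt(16367)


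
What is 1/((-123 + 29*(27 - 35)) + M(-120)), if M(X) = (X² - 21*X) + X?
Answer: 1/16445 ≈ 6.0809e-5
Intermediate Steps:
M(X) = X² - 20*X
1/((-123 + 29*(27 - 35)) + M(-120)) = 1/((-123 + 29*(27 - 35)) - 120*(-20 - 120)) = 1/((-123 + 29*(-8)) - 120*(-140)) = 1/((-123 - 232) + 16800) = 1/(-355 + 16800) = 1/16445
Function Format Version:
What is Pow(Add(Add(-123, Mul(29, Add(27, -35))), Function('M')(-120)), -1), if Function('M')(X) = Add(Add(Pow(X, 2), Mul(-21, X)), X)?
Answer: Rational(1, 16445) ≈ 6.0809e-5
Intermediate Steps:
Function('M')(X) = Add(Pow(X, 2), Mul(-20, X))
Pow(Add(Add(-123, Mul(29, Add(27, -35))), Function('M')(-120)), -1) = Pow(Add(Add(-123, Mul(29, Add(27, -35))), Mul(-120, Add(-20, -120))), -1) = Pow(Add(Add(-123, Mul(29, -8)), Mul(-120, -140)), -1) = Pow(Add(Add(-123, -232), 16800), -1) = Pow(Add(-355, 16800), -1) = Pow(16445, -1) = Rational(1, 16445)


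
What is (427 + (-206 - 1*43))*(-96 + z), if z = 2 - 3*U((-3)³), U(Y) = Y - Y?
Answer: -16732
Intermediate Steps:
U(Y) = 0
z = 2 (z = 2 - 3*0 = 2 + 0 = 2)
(427 + (-206 - 1*43))*(-96 + z) = (427 + (-206 - 1*43))*(-96 + 2) = (427 + (-206 - 43))*(-94) = (427 - 249)*(-94) = 178*(-94) = -16732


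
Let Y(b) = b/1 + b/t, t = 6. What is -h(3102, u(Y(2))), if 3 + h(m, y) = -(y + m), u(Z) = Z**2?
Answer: 27994/9 ≈ 3110.4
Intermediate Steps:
Y(b) = 7*b/6 (Y(b) = b/1 + b/6 = b*1 + b*(1/6) = b + b/6 = 7*b/6)
h(m, y) = -3 - m - y (h(m, y) = -3 - (y + m) = -3 - (m + y) = -3 + (-m - y) = -3 - m - y)
-h(3102, u(Y(2))) = -(-3 - 1*3102 - ((7/6)*2)**2) = -(-3 - 3102 - (7/3)**2) = -(-3 - 3102 - 1*49/9) = -(-3 - 3102 - 49/9) = -1*(-27994/9) = 27994/9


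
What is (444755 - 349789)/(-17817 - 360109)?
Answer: -47483/188963 ≈ -0.25128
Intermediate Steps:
(444755 - 349789)/(-17817 - 360109) = 94966/(-377926) = 94966*(-1/377926) = -47483/188963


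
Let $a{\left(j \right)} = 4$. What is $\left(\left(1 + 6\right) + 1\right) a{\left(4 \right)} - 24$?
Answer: $8$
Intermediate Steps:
$\left(\left(1 + 6\right) + 1\right) a{\left(4 \right)} - 24 = \left(\left(1 + 6\right) + 1\right) 4 - 24 = \left(7 + 1\right) 4 - 24 = 8 \cdot 4 - 24 = 32 - 24 = 8$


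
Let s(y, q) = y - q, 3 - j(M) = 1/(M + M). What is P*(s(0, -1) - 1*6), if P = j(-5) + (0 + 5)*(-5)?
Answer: 219/2 ≈ 109.50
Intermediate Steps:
j(M) = 3 - 1/(2*M) (j(M) = 3 - 1/(M + M) = 3 - 1/(2*M))
P = -219/10 (P = (3 - ½/(-5)) + (0 + 5)*(-5) = (3 - ½*(-⅕)) + 5*(-5) = (3 + ⅒) - 25 = 31/10 - 25 = -219/10 ≈ -21.900)
P*(s(0, -1) - 1*6) = -219*((0 - 1*(-1)) - 1*6)/10 = -219*((0 + 1) - 6)/10 = -219*(1 - 6)/10 = -219/10*(-5) = 219/2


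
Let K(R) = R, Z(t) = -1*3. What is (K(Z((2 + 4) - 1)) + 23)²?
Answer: 400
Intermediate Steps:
Z(t) = -3
(K(Z((2 + 4) - 1)) + 23)² = (-3 + 23)² = 20² = 400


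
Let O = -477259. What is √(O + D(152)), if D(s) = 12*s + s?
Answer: I*√475283 ≈ 689.41*I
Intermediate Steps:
D(s) = 13*s
√(O + D(152)) = √(-477259 + 13*152) = √(-477259 + 1976) = √(-475283) = I*√475283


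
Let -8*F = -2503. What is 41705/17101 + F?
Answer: 43137443/136808 ≈ 315.31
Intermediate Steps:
F = 2503/8 (F = -⅛*(-2503) = 2503/8 ≈ 312.88)
41705/17101 + F = 41705/17101 + 2503/8 = 43137443/136808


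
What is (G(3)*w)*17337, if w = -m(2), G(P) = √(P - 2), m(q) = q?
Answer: -34674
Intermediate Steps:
G(P) = √(-2 + P)
w = -2 (w = -1*2 = -2)
(G(3)*w)*17337 = (√(-2 + 3)*(-2))*17337 = (√1*(-2))*17337 = (1*(-2))*17337 = -2*17337 = -34674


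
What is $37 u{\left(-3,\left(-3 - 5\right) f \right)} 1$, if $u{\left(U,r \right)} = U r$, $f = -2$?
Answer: $-1776$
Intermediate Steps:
$37 u{\left(-3,\left(-3 - 5\right) f \right)} 1 = 37 \left(- 3 \left(-3 - 5\right) \left(-2\right)\right) 1 = 37 \left(- 3 \left(\left(-8\right) \left(-2\right)\right)\right) 1 = 37 \left(\left(-3\right) 16\right) 1 = 37 \left(-48\right) 1 = \left(-1776\right) 1 = -1776$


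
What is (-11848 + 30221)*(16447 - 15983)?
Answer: 8525072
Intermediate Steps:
(-11848 + 30221)*(16447 - 15983) = 18373*464 = 8525072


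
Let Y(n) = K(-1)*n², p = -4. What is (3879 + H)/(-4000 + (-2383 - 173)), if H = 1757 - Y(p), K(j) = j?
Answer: -1413/1639 ≈ -0.86211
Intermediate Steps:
Y(n) = -n²
H = 1773 (H = 1757 - (-1)*(-4)² = 1757 - (-1)*16 = 1757 - 1*(-16) = 1757 + 16 = 1773)
(3879 + H)/(-4000 + (-2383 - 173)) = (3879 + 1773)/(-4000 + (-2383 - 173)) = 5652/(-4000 - 2556) = 5652/(-6556) = 5652*(-1/6556) = -1413/1639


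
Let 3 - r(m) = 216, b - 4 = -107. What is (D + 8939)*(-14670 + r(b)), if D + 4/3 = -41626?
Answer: 486500465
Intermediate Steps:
b = -103 (b = 4 - 107 = -103)
r(m) = -213 (r(m) = 3 - 1*216 = 3 - 216 = -213)
D = -124882/3 (D = -4/3 - 41626 = -124882/3 ≈ -41627.)
(D + 8939)*(-14670 + r(b)) = (-124882/3 + 8939)*(-14670 - 213) = -98065/3*(-14883) = 486500465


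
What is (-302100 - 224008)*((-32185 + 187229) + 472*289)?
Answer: -153335228816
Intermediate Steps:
(-302100 - 224008)*((-32185 + 187229) + 472*289) = -526108*(155044 + 136408) = -526108*291452 = -153335228816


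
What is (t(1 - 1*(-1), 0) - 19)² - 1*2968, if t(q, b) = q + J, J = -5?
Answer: -2484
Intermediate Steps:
t(q, b) = -5 + q (t(q, b) = q - 5 = -5 + q)
(t(1 - 1*(-1), 0) - 19)² - 1*2968 = ((-5 + (1 - 1*(-1))) - 19)² - 1*2968 = ((-5 + (1 + 1)) - 19)² - 2968 = ((-5 + 2) - 19)² - 2968 = (-3 - 19)² - 2968 = (-22)² - 2968 = 484 - 2968 = -2484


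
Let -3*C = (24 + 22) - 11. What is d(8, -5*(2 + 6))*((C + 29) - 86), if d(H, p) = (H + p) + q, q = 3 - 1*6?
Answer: 7210/3 ≈ 2403.3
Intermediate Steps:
q = -3 (q = 3 - 6 = -3)
d(H, p) = -3 + H + p (d(H, p) = (H + p) - 3 = -3 + H + p)
C = -35/3 (C = -((24 + 22) - 11)/3 = -(46 - 11)/3 = -⅓*35 = -35/3 ≈ -11.667)
d(8, -5*(2 + 6))*((C + 29) - 86) = (-3 + 8 - 5*(2 + 6))*((-35/3 + 29) - 86) = (-3 + 8 - 5*8)*(52/3 - 86) = (-3 + 8 - 40)*(-206/3) = -35*(-206/3) = 7210/3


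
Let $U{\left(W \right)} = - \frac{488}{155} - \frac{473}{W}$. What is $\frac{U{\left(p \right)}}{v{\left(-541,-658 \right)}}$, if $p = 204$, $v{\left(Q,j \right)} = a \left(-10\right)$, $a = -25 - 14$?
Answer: $- \frac{172867}{12331800} \approx -0.014018$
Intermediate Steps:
$a = -39$
$v{\left(Q,j \right)} = 390$ ($v{\left(Q,j \right)} = \left(-39\right) \left(-10\right) = 390$)
$U{\left(W \right)} = - \frac{488}{155} - \frac{473}{W}$ ($U{\left(W \right)} = \left(-488\right) \frac{1}{155} - \frac{473}{W} = - \frac{488}{155} - \frac{473}{W}$)
$\frac{U{\left(p \right)}}{v{\left(-541,-658 \right)}} = \frac{- \frac{488}{155} - \frac{473}{204}}{390} = \left(- \frac{488}{155} - \frac{473}{204}\right) \frac{1}{390} = \left(- \frac{172867}{31620}\right) \frac{1}{390} = - \frac{172867}{12331800}$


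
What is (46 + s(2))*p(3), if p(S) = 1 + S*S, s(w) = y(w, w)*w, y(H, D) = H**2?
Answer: 540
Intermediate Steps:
s(w) = w**3 (s(w) = w**2*w = w**3)
p(S) = 1 + S**2
(46 + s(2))*p(3) = (46 + 2**3)*(1 + 3**2) = (46 + 8)*(1 + 9) = 54*10 = 540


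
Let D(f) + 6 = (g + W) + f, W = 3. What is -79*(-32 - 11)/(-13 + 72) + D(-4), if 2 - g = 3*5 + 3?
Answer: 2040/59 ≈ 34.576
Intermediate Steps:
g = -16 (g = 2 - (3*5 + 3) = 2 - (15 + 3) = 2 - 1*18 = 2 - 18 = -16)
D(f) = -19 + f (D(f) = -6 + ((-16 + 3) + f) = -6 + (-13 + f) = -19 + f)
-79*(-32 - 11)/(-13 + 72) + D(-4) = -79*(-32 - 11)/(-13 + 72) + (-19 - 4) = -(-3397)/59 - 23 = -79*(-43/59) - 23 = 3397/59 - 23 = 2040/59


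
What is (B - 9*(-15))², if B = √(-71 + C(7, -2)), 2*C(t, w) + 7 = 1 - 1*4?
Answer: 18149 + 540*I*√19 ≈ 18149.0 + 2353.8*I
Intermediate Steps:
C(t, w) = -5 (C(t, w) = -7/2 + (1 - 1*4)/2 = -7/2 + (1 - 4)/2 = -7/2 + (½)*(-3) = -7/2 - 3/2 = -5)
B = 2*I*√19 (B = √(-71 - 5) = √(-76) = 2*I*√19 ≈ 8.7178*I)
(B - 9*(-15))² = (2*I*√19 - 9*(-15))² = (2*I*√19 + 135)² = (135 + 2*I*√19)²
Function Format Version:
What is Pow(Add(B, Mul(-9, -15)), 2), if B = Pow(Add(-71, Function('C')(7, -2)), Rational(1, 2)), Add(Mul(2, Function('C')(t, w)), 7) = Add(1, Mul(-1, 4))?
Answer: Add(18149, Mul(540, I, Pow(19, Rational(1, 2)))) ≈ Add(18149., Mul(2353.8, I))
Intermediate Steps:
Function('C')(t, w) = -5 (Function('C')(t, w) = Add(Rational(-7, 2), Mul(Rational(1, 2), Add(1, Mul(-1, 4)))) = Add(Rational(-7, 2), Mul(Rational(1, 2), Add(1, -4))) = Add(Rational(-7, 2), Mul(Rational(1, 2), -3)) = Add(Rational(-7, 2), Rational(-3, 2)) = -5)
B = Mul(2, I, Pow(19, Rational(1, 2))) (B = Pow(Add(-71, -5), Rational(1, 2)) = Pow(-76, Rational(1, 2)) = Mul(2, I, Pow(19, Rational(1, 2))) ≈ Mul(8.7178, I))
Pow(Add(B, Mul(-9, -15)), 2) = Pow(Add(Mul(2, I, Pow(19, Rational(1, 2))), Mul(-9, -15)), 2) = Pow(Add(Mul(2, I, Pow(19, Rational(1, 2))), 135), 2) = Pow(Add(135, Mul(2, I, Pow(19, Rational(1, 2)))), 2)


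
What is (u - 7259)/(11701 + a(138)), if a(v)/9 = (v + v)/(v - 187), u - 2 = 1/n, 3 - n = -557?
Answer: -28447433/45669200 ≈ -0.62290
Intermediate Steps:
n = 560 (n = 3 - 1*(-557) = 3 + 557 = 560)
u = 1121/560 (u = 2 + 1/560 = 1121/560 ≈ 2.0018)
a(v) = 18*v/(-187 + v) (a(v) = 9*((v + v)/(v - 187)) = 9*((2*v)/(-187 + v)) = 9*(2*v/(-187 + v)) = 18*v/(-187 + v))
(u - 7259)/(11701 + a(138)) = (1121/560 - 7259)/(11701 + 18*138/(-187 + 138)) = -4063919/(560*(11701 + 18*138/(-49))) = -4063919/(560*(11701 + 18*138*(-1/49))) = -4063919/(560*(11701 - 2484/49)) = -4063919/(560*570865/49) = -4063919/560*49/570865 = -28447433/45669200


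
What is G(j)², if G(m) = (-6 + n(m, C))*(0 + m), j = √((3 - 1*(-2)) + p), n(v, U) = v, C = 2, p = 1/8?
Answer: 13489/64 - 123*√82/8 ≈ 71.539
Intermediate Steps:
p = ⅛ ≈ 0.12500
j = √82/4 (j = √((3 - 1*(-2)) + ⅛) = √((3 + 2) + ⅛) = √(5 + ⅛) = √(41/8) = √82/4 ≈ 2.2638)
G(m) = m*(-6 + m) (G(m) = (-6 + m)*(0 + m) = (-6 + m)*m = m*(-6 + m))
G(j)² = ((√82/4)*(-6 + √82/4))² = (√82*(-6 + √82/4)/4)² = 41*(-6 + √82/4)²/8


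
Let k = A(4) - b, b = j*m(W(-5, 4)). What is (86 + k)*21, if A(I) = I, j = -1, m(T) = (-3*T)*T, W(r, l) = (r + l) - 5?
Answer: -378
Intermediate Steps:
W(r, l) = -5 + l + r (W(r, l) = (l + r) - 5 = -5 + l + r)
m(T) = -3*T²
b = 108 (b = -(-3)*(-5 + 4 - 5)² = -(-3)*(-6)² = -(-3)*36 = -1*(-108) = 108)
k = -104 (k = 4 - 1*108 = 4 - 108 = -104)
(86 + k)*21 = (86 - 104)*21 = -18*21 = -378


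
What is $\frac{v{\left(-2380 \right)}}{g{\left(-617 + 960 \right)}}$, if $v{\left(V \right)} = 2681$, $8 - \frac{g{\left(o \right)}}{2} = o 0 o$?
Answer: $\frac{2681}{16} \approx 167.56$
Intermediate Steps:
$g{\left(o \right)} = 16$ ($g{\left(o \right)} = 16 - 2 o 0 o = 16 - 2 \cdot 0 o = 16 - 0 = 16 + 0 = 16$)
$\frac{v{\left(-2380 \right)}}{g{\left(-617 + 960 \right)}} = \frac{2681}{16}$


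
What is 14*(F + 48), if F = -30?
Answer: 252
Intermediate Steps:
14*(F + 48) = 14*(-30 + 48) = 14*18 = 252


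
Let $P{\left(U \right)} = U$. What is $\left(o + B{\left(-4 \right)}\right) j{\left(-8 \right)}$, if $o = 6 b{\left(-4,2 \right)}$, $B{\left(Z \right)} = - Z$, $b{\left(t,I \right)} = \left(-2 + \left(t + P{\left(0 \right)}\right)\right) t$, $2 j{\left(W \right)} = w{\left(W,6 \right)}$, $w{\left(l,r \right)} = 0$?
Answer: $0$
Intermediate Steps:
$j{\left(W \right)} = 0$ ($j{\left(W \right)} = \frac{1}{2} \cdot 0 = 0$)
$b{\left(t,I \right)} = t \left(-2 + t\right)$ ($b{\left(t,I \right)} = \left(-2 + \left(t + 0\right)\right) t = \left(-2 + t\right) t = t \left(-2 + t\right)$)
$o = 144$ ($o = 6 \left(- 4 \left(-2 - 4\right)\right) = 6 \left(\left(-4\right) \left(-6\right)\right) = 6 \cdot 24 = 144$)
$\left(o + B{\left(-4 \right)}\right) j{\left(-8 \right)} = \left(144 - -4\right) 0 = \left(144 + 4\right) 0 = 148 \cdot 0 = 0$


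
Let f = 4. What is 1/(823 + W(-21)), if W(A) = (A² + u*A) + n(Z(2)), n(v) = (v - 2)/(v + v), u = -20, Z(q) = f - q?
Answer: 1/1684 ≈ 0.00059382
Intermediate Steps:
Z(q) = 4 - q
n(v) = (-2 + v)/(2*v) (n(v) = (-2 + v)/((2*v)) = (-2 + v)*(1/(2*v)) = (-2 + v)/(2*v))
W(A) = A² - 20*A (W(A) = (A² - 20*A) + (-2 + (4 - 1*2))/(2*(4 - 1*2)) = (A² - 20*A) + (-2 + (4 - 2))/(2*(4 - 2)) = (A² - 20*A) + (½)*(-2 + 2)/2 = (A² - 20*A) + (½)*(½)*0 = (A² - 20*A) + 0 = A² - 20*A)
1/(823 + W(-21)) = 1/(823 - 21*(-20 - 21)) = 1/(823 - 21*(-41)) = 1/(823 + 861) = 1/1684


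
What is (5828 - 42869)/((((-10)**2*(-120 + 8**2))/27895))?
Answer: 29521677/160 ≈ 1.8451e+5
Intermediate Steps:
(5828 - 42869)/((((-10)**2*(-120 + 8**2))/27895)) = -37041*5579/(20*(-120 + 64)) = -37041/((100*(-56))*(1/27895)) = -37041/((-5600*1/27895)) = -37041/(-160/797) = -37041*(-797/160) = 29521677/160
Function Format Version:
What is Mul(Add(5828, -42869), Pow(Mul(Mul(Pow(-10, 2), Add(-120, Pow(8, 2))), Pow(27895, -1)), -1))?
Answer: Rational(29521677, 160) ≈ 1.8451e+5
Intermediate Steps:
Mul(Add(5828, -42869), Pow(Mul(Mul(Pow(-10, 2), Add(-120, Pow(8, 2))), Pow(27895, -1)), -1)) = Mul(-37041, Pow(Mul(Mul(100, Add(-120, 64)), Rational(1, 27895)), -1)) = Mul(-37041, Pow(Mul(Mul(100, -56), Rational(1, 27895)), -1)) = Mul(-37041, Pow(Mul(-5600, Rational(1, 27895)), -1)) = Mul(-37041, Pow(Rational(-160, 797), -1)) = Mul(-37041, Rational(-797, 160)) = Rational(29521677, 160)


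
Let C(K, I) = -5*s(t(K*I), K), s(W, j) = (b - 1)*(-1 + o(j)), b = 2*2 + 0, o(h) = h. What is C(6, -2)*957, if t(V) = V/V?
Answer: -71775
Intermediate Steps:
b = 4 (b = 4 + 0 = 4)
t(V) = 1
s(W, j) = -3 + 3*j (s(W, j) = (4 - 1)*(-1 + j) = 3*(-1 + j) = -3 + 3*j)
C(K, I) = 15 - 15*K (C(K, I) = -5*(-3 + 3*K) = 15 - 15*K)
C(6, -2)*957 = (15 - 15*6)*957 = (15 - 90)*957 = -75*957 = -71775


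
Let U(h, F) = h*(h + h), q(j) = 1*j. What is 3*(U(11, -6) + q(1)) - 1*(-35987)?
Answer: 36716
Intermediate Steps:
q(j) = j
U(h, F) = 2*h² (U(h, F) = h*(2*h) = 2*h²)
3*(U(11, -6) + q(1)) - 1*(-35987) = 3*(2*11² + 1) - 1*(-35987) = 3*(2*121 + 1) + 35987 = 3*(242 + 1) + 35987 = 3*243 + 35987 = 729 + 35987 = 36716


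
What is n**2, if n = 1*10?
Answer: 100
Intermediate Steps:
n = 10
n**2 = 10**2 = 100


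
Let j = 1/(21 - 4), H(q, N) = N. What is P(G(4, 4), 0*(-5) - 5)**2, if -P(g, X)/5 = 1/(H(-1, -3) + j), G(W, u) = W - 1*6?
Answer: 289/100 ≈ 2.8900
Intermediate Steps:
G(W, u) = -6 + W (G(W, u) = W - 6 = -6 + W)
j = 1/17 ≈ 0.058824
P(g, X) = 17/10 (P(g, X) = -5/(-3 + 1/17) = -5/(-50/17) = -5*(-17/50) = 17/10)
P(G(4, 4), 0*(-5) - 5)**2 = (17/10)**2 = 289/100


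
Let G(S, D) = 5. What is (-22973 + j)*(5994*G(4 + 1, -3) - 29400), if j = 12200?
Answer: -6140610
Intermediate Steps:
(-22973 + j)*(5994*G(4 + 1, -3) - 29400) = (-22973 + 12200)*(5994*5 - 29400) = -10773*(29970 - 29400) = -10773*570 = -6140610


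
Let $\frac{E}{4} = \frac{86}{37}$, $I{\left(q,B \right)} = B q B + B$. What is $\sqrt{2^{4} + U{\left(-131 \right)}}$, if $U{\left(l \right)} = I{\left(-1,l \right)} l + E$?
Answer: $\frac{2 \sqrt{775291155}}{37} \approx 1505.1$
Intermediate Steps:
$I{\left(q,B \right)} = B + q B^{2}$ ($I{\left(q,B \right)} = q B^{2} + B = B + q B^{2}$)
$E = \frac{344}{37}$ ($E = 4 \cdot \frac{86}{37} = \frac{344}{37} \approx 9.2973$)
$U{\left(l \right)} = \frac{344}{37} + l^{2} \left(1 - l\right)$ ($U{\left(l \right)} = l \left(1 + l \left(-1\right)\right) l + \frac{344}{37} = l \left(1 - l\right) l + \frac{344}{37} = l^{2} \left(1 - l\right) + \frac{344}{37} = \frac{344}{37} + l^{2} \left(1 - l\right)$)
$\sqrt{2^{4} + U{\left(-131 \right)}} = \sqrt{2^{4} + \left(\frac{344}{37} + \left(-131\right)^{2} - \left(-131\right)^{3}\right)} = \sqrt{16 + \left(\frac{344}{37} + 17161 - -2248091\right)} = \sqrt{16 + \left(\frac{344}{37} + 17161 + 2248091\right)} = \sqrt{16 + \frac{83814668}{37}} = \sqrt{\frac{83815260}{37}} = \frac{2 \sqrt{775291155}}{37}$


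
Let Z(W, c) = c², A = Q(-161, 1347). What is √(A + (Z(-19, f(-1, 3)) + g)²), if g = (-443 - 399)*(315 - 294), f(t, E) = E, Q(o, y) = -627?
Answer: √312334302 ≈ 17673.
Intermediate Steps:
A = -627
g = -17682 (g = -842*21 = -17682)
√(A + (Z(-19, f(-1, 3)) + g)²) = √(-627 + (3² - 17682)²) = √(-627 + (9 - 17682)²) = √(-627 + (-17673)²) = √(-627 + 312334929) = √312334302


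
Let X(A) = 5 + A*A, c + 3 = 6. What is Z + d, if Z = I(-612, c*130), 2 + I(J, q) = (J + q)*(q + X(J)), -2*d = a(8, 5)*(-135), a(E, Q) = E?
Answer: -83235920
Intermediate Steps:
c = 3 (c = -3 + 6 = 3)
X(A) = 5 + A²
d = 540 (d = -4*(-135) = -½*(-1080) = 540)
I(J, q) = -2 + (J + q)*(5 + q + J²) (I(J, q) = -2 + (J + q)*(q + (5 + J²)) = -2 + (J + q)*(5 + q + J²))
Z = -83236460 (Z = -2 + (3*130)² - 1836*130 - 612*(5 + (-612)²) + (3*130)*(5 + (-612)²) = -2 + 390² - 612*390 - 612*(5 + 374544) + 390*(5 + 374544) = -2 + 152100 - 238680 - 612*374549 + 390*374549 = -2 + 152100 - 238680 - 229223988 + 146074110 = -83236460)
Z + d = -83236460 + 540 = -83235920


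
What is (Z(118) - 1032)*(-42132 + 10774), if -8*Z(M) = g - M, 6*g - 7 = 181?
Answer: 96065233/3 ≈ 3.2022e+7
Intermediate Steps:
g = 94/3 (g = 7/6 + (1/6)*181 = 7/6 + 181/6 = 94/3 ≈ 31.333)
Z(M) = -47/12 + M/8 (Z(M) = -(94/3 - M)/8 = -47/12 + M/8)
(Z(118) - 1032)*(-42132 + 10774) = ((-47/12 + (1/8)*118) - 1032)*(-42132 + 10774) = ((-47/12 + 59/4) - 1032)*(-31358) = (65/6 - 1032)*(-31358) = -6127/6*(-31358) = 96065233/3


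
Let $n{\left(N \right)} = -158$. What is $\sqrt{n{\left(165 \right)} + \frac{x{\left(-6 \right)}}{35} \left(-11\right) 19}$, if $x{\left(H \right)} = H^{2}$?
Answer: $\frac{i \sqrt{456890}}{35} \approx 19.312 i$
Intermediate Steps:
$\sqrt{n{\left(165 \right)} + \frac{x{\left(-6 \right)}}{35} \left(-11\right) 19} = \sqrt{-158 + \frac{\left(-6\right)^{2}}{35} \left(-11\right) 19} = \sqrt{-158 + 36 \cdot \frac{1}{35} \left(-11\right) 19} = \sqrt{-158 + \frac{36}{35} \left(-11\right) 19} = \sqrt{-158 - \frac{7524}{35}} = \sqrt{- \frac{13054}{35}} = \frac{i \sqrt{456890}}{35}$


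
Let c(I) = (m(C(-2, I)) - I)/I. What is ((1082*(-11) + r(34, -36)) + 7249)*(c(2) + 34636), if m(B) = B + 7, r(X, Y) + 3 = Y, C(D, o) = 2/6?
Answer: -162524624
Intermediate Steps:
C(D, o) = 1/3 (C(D, o) = 2*(1/6) = 1/3)
r(X, Y) = -3 + Y
m(B) = 7 + B
c(I) = (22/3 - I)/I (c(I) = ((7 + 1/3) - I)/I = (22/3 - I)/I)
((1082*(-11) + r(34, -36)) + 7249)*(c(2) + 34636) = ((1082*(-11) + (-3 - 36)) + 7249)*((22/3 - 1*2)/2 + 34636) = ((-11902 - 39) + 7249)*((22/3 - 2)/2 + 34636) = (-11941 + 7249)*((1/2)*(16/3) + 34636) = -4692*(8/3 + 34636) = -4692*103916/3 = -162524624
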